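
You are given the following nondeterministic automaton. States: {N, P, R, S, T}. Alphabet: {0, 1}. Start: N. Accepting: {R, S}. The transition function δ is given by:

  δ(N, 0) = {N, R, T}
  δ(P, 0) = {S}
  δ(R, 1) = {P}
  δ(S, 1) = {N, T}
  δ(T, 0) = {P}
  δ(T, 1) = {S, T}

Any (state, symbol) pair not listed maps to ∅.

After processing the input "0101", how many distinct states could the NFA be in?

2

Start in {N}.
Read '0': {N} → {N, R, T}.
Read '1': {N, R, T} → {P, S, T}.
Read '0': {P, S, T} → {P, S}.
Read '1': {P, S} → {N, T}.
That set has 2 states.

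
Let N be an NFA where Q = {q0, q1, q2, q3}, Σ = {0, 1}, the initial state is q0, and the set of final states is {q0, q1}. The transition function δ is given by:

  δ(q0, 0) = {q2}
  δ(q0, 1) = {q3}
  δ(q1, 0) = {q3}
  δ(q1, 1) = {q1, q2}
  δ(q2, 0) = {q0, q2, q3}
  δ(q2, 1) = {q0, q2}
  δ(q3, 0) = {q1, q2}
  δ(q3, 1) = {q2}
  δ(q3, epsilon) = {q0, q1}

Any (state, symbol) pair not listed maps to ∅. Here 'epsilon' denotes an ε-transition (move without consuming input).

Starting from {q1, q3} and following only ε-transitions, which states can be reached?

Begin with {q1, q3}.
ε-move q3 → q0; add q0.

{q0, q1, q3}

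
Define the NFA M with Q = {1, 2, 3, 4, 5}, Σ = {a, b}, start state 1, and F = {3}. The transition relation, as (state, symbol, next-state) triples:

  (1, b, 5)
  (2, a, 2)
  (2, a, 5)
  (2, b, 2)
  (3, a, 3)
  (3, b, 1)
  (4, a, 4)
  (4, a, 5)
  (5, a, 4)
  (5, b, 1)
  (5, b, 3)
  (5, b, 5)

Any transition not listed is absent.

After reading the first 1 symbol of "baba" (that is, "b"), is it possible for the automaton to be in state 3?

No

Start in {1}.
Read 'b': 1→{5}; now {5}.
State 3 is not in {5}.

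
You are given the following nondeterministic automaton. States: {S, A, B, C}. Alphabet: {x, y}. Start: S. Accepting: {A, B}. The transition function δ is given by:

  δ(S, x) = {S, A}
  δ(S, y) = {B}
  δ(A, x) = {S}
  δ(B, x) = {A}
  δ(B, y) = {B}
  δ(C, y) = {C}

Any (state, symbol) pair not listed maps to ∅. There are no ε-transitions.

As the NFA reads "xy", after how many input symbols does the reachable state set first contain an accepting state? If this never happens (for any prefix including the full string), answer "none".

Start in {S}.
Read 'x': {S} → {S, A}.
None of the earlier sets intersect F, but {S, A} does.

1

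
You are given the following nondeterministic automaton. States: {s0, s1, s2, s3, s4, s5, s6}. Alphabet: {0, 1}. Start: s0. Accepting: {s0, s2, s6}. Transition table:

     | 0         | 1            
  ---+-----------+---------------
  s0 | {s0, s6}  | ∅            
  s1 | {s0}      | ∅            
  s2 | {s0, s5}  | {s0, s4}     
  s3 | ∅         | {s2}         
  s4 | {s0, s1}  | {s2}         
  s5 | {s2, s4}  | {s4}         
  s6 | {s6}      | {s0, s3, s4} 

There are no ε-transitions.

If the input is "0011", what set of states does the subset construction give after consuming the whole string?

{s2}

Start in {s0}.
Read '0': s0→{s0, s6}; now {s0, s6}.
Read '0': s0→{s0, s6}, s6→{s6}; now {s0, s6}.
Read '1': s0→∅, s6→{s0, s3, s4}; now {s0, s3, s4}.
Read '1': s0→∅, s3→{s2}, s4→{s2}; now {s2}.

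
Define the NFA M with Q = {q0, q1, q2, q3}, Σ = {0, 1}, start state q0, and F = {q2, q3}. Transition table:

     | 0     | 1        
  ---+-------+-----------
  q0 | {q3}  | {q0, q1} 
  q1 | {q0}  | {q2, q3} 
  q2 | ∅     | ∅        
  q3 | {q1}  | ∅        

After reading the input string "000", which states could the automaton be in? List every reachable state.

{q0}

Start in {q0}.
Read '0': q0→{q3}; now {q3}.
Read '0': q3→{q1}; now {q1}.
Read '0': q1→{q0}; now {q0}.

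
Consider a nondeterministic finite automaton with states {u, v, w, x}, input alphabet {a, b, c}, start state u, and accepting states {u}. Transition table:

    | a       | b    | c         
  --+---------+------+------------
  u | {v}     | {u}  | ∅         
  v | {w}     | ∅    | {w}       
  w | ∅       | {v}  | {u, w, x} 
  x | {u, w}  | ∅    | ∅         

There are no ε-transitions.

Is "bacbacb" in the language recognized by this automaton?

Yes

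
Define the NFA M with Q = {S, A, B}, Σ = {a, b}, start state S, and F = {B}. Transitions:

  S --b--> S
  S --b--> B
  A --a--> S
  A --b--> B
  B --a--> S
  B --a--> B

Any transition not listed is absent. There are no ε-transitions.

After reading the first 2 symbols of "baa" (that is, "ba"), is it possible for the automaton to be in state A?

No

Start in {S}.
Read 'b': {S} → {S, B}.
Read 'a': {S, B} → {S, B}.
State A is not in {S, B}.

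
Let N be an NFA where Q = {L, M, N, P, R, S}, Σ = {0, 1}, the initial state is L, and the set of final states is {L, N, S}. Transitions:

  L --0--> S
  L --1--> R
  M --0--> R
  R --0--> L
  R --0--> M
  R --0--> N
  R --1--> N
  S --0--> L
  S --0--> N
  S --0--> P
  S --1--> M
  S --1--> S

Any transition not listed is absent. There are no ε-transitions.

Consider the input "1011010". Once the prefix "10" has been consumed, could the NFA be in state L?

Start in {L}.
Read '1': L→{R}; now {R}.
Read '0': R→{L, M, N}; now {L, M, N}.
State L is in {L, M, N}.

Yes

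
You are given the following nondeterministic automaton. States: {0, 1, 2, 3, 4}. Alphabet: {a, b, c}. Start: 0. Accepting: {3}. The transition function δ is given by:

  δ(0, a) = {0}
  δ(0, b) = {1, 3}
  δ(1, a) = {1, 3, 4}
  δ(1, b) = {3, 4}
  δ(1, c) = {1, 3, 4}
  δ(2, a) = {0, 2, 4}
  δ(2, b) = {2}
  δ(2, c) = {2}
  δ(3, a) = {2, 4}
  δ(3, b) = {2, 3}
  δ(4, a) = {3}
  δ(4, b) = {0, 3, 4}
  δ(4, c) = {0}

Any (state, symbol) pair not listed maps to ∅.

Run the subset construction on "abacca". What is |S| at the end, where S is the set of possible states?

5

Start in {0}.
Read 'a': 0→{0}; now {0}.
Read 'b': 0→{1, 3}; now {1, 3}.
Read 'a': 1→{1, 3, 4}, 3→{2, 4}; now {1, 2, 3, 4}.
Read 'c': 1→{1, 3, 4}, 2→{2}, 3→∅, 4→{0}; now {0, 1, 2, 3, 4}.
Read 'c': 0→∅, 1→{1, 3, 4}, 2→{2}, 3→∅, 4→{0}; now {0, 1, 2, 3, 4}.
Read 'a': 0→{0}, 1→{1, 3, 4}, 2→{0, 2, 4}, 3→{2, 4}, 4→{3}; now {0, 1, 2, 3, 4}.
That set has 5 states.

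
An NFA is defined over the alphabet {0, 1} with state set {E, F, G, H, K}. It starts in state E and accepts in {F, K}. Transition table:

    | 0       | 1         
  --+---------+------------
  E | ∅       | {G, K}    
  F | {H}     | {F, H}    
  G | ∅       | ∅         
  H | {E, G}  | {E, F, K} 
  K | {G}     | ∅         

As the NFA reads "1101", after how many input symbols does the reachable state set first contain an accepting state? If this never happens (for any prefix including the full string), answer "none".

1

Start in {E}.
Read '1': {E} → {G, K}.
None of the earlier sets intersect F, but {G, K} does.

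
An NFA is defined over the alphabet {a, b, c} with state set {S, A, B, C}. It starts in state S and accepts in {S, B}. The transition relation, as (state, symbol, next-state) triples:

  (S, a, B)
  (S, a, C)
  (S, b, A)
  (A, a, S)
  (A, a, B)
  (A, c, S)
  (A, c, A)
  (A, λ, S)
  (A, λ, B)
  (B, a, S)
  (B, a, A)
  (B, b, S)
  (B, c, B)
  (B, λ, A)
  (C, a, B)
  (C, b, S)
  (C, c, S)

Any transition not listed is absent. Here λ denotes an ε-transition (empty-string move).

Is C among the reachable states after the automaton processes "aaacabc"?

Start in {S}.
Read 'a': {S} → {S, A, B, C}.
Read 'a': {S, A, B, C} → {S, A, B, C}.
Read 'a': {S, A, B, C} → {S, A, B, C}.
Read 'c': {S, A, B, C} → {S, A, B}.
Read 'a': {S, A, B} → {S, A, B, C}.
Read 'b': {S, A, B, C} → {S, A, B}.
Read 'c': {S, A, B} → {S, A, B}.
State C is not in {S, A, B}.

No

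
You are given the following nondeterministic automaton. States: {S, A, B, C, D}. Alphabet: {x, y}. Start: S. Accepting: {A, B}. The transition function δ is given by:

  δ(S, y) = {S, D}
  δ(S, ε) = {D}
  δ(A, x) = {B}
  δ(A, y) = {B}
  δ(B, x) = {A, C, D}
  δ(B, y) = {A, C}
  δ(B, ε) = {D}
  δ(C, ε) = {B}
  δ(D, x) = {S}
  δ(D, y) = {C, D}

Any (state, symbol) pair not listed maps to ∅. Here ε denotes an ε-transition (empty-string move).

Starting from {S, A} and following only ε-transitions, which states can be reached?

{S, A, D}

Begin with {S, A}.
ε-move S → D; add D.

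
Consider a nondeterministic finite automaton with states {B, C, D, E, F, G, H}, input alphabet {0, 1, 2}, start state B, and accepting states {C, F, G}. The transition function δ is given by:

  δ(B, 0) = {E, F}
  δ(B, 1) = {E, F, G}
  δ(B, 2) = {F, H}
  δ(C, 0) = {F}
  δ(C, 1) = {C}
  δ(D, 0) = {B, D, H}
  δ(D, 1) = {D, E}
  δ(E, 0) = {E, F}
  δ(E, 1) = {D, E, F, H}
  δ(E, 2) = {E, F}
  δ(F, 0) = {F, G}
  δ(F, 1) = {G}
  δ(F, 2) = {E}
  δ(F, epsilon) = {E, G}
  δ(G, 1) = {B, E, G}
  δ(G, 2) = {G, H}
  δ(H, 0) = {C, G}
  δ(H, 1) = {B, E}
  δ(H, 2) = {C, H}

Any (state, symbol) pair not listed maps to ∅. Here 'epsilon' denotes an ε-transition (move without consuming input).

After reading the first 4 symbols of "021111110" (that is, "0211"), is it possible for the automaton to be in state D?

Yes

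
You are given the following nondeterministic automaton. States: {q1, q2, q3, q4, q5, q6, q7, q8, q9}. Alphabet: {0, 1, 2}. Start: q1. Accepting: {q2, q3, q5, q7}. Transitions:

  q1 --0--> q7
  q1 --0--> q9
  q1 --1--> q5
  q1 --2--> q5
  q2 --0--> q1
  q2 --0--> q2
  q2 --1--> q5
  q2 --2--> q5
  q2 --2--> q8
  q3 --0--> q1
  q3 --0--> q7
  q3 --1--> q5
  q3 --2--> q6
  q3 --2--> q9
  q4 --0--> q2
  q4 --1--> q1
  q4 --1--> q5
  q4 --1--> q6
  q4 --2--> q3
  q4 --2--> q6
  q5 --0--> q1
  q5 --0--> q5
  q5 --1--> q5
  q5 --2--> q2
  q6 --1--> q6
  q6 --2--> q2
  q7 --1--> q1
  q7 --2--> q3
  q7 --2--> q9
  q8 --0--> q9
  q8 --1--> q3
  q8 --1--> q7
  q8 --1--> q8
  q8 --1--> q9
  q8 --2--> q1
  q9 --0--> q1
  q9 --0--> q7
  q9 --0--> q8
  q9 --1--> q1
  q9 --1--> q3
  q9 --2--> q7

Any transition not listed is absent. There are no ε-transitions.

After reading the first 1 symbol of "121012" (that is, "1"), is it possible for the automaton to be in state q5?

Yes

Start in {q1}.
Read '1': q1→{q5}; now {q5}.
State q5 is in {q5}.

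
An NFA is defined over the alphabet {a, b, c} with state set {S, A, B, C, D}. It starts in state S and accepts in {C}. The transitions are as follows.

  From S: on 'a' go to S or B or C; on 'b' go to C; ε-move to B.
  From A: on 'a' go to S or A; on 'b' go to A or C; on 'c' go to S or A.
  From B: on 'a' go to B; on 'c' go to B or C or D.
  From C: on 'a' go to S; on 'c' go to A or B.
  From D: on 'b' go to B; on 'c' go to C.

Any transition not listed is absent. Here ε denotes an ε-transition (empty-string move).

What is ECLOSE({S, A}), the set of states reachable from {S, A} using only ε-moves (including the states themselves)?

Begin with {S, A}.
ε-move S → B; add B.

{S, A, B}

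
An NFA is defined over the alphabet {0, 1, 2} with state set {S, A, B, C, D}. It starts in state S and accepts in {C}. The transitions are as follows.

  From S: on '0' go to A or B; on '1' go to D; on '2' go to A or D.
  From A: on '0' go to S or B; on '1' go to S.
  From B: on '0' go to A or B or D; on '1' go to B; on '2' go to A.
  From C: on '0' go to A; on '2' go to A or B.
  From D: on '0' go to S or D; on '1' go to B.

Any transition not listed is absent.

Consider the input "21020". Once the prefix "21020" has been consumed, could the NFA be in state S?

Yes

Start in {S}.
Read '2': {S} → {A, D}.
Read '1': {A, D} → {S, B}.
Read '0': {S, B} → {A, B, D}.
Read '2': {A, B, D} → {A}.
Read '0': {A} → {S, B}.
State S is in {S, B}.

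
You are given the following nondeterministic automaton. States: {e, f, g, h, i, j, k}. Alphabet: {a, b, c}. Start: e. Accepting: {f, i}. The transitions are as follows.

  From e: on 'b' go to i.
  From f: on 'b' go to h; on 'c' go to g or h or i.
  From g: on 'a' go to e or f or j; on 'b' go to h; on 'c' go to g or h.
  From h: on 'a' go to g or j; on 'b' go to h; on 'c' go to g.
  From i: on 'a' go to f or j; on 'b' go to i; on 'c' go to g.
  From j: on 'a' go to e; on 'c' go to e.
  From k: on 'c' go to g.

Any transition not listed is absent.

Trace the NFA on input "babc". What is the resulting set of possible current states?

Start in {e}.
Read 'b': e→{i}; now {i}.
Read 'a': i→{f, j}; now {f, j}.
Read 'b': f→{h}, j→∅; now {h}.
Read 'c': h→{g}; now {g}.

{g}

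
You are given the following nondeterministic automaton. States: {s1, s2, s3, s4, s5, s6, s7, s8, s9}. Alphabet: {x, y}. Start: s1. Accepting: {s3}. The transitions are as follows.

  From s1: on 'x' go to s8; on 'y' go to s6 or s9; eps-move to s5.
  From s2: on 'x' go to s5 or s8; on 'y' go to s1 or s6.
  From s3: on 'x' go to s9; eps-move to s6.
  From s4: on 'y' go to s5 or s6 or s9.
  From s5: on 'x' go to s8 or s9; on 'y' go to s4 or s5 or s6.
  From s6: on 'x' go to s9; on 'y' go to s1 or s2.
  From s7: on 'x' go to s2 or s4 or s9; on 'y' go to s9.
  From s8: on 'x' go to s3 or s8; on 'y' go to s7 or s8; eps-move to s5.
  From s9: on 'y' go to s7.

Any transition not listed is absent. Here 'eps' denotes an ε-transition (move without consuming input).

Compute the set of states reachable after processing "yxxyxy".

{s1, s2, s4, s5, s6, s7, s8, s9}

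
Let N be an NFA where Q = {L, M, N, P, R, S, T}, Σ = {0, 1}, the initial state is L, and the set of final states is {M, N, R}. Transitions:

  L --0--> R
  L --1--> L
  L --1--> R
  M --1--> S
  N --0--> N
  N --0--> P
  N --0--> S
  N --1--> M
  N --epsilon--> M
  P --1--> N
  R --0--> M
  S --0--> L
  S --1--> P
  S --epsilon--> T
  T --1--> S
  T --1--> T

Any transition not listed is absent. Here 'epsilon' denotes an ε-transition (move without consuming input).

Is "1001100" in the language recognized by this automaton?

Yes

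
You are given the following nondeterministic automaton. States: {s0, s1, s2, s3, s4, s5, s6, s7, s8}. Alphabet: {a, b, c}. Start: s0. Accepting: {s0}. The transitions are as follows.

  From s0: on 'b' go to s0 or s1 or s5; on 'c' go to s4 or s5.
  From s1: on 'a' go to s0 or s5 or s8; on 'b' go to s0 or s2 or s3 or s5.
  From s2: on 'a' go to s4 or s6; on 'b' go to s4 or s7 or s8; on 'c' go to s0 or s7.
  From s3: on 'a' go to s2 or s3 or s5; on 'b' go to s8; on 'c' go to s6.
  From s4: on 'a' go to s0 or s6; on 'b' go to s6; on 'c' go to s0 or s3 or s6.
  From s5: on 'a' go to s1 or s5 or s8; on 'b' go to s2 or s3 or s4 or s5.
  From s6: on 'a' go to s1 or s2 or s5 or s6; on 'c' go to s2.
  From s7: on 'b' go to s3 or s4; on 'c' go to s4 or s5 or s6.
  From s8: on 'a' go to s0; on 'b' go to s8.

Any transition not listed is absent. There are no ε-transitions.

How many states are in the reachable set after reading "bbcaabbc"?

7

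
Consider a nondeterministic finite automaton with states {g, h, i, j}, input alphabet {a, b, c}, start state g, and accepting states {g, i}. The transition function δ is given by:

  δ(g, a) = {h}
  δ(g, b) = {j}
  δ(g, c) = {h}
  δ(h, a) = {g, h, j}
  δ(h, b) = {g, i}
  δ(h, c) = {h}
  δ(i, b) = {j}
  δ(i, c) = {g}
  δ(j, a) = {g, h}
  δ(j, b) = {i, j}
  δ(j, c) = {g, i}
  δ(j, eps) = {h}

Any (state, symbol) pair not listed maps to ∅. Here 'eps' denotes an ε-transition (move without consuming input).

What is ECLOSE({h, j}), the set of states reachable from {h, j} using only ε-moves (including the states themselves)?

Begin with {h, j}.
No ε-moves leave this set, so the closure equals the set itself.

{h, j}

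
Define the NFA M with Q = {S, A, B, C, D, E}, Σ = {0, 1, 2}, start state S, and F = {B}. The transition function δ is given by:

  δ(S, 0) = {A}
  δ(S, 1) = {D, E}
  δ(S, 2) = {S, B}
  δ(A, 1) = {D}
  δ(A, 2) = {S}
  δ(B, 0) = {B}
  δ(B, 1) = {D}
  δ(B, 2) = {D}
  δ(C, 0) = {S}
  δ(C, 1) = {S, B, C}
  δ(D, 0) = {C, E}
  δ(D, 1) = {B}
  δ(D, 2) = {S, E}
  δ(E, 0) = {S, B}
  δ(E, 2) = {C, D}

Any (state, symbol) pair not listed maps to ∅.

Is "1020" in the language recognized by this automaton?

Yes

Start in {S}.
Read '1': {S} → {D, E}.
Read '0': {D, E} → {S, B, C, E}.
Read '2': {S, B, C, E} → {S, B, C, D}.
Read '0': {S, B, C, D} → {S, A, B, C, E}.
The final set {S, A, B, C, E} contains the accepting state B.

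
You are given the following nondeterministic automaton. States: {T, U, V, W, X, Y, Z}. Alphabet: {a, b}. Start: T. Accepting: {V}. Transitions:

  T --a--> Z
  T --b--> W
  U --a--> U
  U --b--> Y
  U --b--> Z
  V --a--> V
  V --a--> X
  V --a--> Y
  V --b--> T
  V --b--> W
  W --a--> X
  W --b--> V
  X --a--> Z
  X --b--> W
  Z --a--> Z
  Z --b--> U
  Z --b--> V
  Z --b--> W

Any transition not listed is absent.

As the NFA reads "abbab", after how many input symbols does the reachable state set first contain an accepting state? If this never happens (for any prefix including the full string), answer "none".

2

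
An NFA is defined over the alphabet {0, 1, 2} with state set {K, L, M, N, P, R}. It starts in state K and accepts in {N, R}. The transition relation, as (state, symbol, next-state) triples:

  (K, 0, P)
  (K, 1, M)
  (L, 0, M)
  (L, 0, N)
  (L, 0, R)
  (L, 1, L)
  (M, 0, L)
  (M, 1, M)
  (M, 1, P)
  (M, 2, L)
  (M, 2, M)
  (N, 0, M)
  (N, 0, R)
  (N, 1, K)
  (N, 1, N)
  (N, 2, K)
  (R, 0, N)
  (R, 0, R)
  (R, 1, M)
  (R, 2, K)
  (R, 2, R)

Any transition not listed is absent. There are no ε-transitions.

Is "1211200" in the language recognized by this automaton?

Yes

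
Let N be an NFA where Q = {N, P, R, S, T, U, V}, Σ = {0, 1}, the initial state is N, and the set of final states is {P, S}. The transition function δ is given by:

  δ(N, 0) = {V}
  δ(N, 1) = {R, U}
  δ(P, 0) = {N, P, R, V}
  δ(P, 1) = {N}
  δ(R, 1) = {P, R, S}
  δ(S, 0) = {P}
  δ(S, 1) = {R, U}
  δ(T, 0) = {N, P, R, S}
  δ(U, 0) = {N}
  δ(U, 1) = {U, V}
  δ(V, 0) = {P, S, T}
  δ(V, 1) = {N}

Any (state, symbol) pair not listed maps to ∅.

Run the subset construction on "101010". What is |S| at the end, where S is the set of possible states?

1

Start in {N}.
Read '1': {N} → {R, U}.
Read '0': {R, U} → {N}.
Read '1': {N} → {R, U}.
Read '0': {R, U} → {N}.
Read '1': {N} → {R, U}.
Read '0': {R, U} → {N}.
That set has 1 state.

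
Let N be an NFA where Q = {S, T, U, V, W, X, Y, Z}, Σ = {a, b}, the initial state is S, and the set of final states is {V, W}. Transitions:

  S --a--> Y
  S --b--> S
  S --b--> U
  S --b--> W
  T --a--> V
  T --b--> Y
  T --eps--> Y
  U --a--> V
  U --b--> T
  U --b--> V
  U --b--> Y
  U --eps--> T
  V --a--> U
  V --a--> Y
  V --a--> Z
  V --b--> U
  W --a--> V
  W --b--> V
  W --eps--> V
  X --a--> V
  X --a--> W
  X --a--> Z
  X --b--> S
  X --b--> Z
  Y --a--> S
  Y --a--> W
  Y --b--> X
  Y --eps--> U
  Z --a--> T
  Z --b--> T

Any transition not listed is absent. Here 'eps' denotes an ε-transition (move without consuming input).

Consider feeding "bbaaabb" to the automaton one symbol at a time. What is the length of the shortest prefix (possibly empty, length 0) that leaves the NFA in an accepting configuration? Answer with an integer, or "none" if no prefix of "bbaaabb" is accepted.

1

Start in {S}.
Read 'b': S→{S, U, W}; union {S, U, W}; ε-closure = {S, T, U, V, W, Y}.
None of the earlier sets intersect F, but {S, T, U, V, W, Y} does.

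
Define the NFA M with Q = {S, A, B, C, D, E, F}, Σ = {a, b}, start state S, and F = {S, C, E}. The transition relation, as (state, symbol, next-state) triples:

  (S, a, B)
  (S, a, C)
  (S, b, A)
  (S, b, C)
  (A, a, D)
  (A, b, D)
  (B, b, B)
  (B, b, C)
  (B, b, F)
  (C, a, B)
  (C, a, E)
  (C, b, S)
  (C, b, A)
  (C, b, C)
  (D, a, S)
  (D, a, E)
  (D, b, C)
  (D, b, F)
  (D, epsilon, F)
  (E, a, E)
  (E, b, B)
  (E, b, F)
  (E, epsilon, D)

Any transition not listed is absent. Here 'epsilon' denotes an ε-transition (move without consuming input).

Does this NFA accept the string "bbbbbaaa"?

Yes

Start in {S}.
Read 'b': S→{A, C}; now {A, C}.
Read 'b': A→{D}, C→{S, A, C}; union {S, A, C, D}; ε-closure = {S, A, C, D, F}.
Read 'b': S→{A, C}, A→{D}, C→{S, A, C}, D→{C, F}, F→∅; now {S, A, C, D, F}.
Read 'b': S→{A, C}, A→{D}, C→{S, A, C}, D→{C, F}, F→∅; now {S, A, C, D, F}.
Read 'b': S→{A, C}, A→{D}, C→{S, A, C}, D→{C, F}, F→∅; now {S, A, C, D, F}.
Read 'a': S→{B, C}, A→{D}, C→{B, E}, D→{S, E}, F→∅; union {S, B, C, D, E}; ε-closure = {S, B, C, D, E, F}.
Read 'a': S→{B, C}, B→∅, C→{B, E}, D→{S, E}, E→{E}, F→∅; union {S, B, C, E}; ε-closure = {S, B, C, D, E, F}.
Read 'a': S→{B, C}, B→∅, C→{B, E}, D→{S, E}, E→{E}, F→∅; union {S, B, C, E}; ε-closure = {S, B, C, D, E, F}.
The final set {S, B, C, D, E, F} contains the accepting states S, C, E.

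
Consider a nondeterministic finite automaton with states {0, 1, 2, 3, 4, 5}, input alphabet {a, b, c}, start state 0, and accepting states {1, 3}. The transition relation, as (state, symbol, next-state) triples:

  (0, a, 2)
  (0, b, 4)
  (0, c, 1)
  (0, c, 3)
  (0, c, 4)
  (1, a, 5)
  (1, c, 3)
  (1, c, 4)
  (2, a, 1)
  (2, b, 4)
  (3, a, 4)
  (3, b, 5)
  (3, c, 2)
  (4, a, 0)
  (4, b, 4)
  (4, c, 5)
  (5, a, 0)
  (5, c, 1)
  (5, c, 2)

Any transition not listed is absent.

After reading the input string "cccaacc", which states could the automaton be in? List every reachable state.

Start in {0}.
Read 'c': 0→{1, 3, 4}; now {1, 3, 4}.
Read 'c': 1→{3, 4}, 3→{2}, 4→{5}; now {2, 3, 4, 5}.
Read 'c': 2→∅, 3→{2}, 4→{5}, 5→{1, 2}; now {1, 2, 5}.
Read 'a': 1→{5}, 2→{1}, 5→{0}; now {0, 1, 5}.
Read 'a': 0→{2}, 1→{5}, 5→{0}; now {0, 2, 5}.
Read 'c': 0→{1, 3, 4}, 2→∅, 5→{1, 2}; now {1, 2, 3, 4}.
Read 'c': 1→{3, 4}, 2→∅, 3→{2}, 4→{5}; now {2, 3, 4, 5}.

{2, 3, 4, 5}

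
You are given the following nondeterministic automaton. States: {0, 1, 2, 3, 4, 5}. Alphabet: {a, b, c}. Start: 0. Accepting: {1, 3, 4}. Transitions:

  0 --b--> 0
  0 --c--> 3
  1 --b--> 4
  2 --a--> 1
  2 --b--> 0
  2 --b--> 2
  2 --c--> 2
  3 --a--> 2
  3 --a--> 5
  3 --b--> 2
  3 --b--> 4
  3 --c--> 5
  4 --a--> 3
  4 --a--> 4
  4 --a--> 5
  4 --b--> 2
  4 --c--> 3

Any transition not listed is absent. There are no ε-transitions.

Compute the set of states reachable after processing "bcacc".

{2}

Start in {0}.
Read 'b': {0} → {0}.
Read 'c': {0} → {3}.
Read 'a': {3} → {2, 5}.
Read 'c': {2, 5} → {2}.
Read 'c': {2} → {2}.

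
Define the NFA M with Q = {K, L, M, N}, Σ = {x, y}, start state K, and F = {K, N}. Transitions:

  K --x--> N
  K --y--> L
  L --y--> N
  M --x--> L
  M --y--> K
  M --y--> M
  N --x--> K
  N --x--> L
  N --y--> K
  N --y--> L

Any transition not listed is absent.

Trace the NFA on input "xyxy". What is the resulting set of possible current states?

Start in {K}.
Read 'x': K→{N}; now {N}.
Read 'y': N→{K, L}; now {K, L}.
Read 'x': K→{N}, L→∅; now {N}.
Read 'y': N→{K, L}; now {K, L}.

{K, L}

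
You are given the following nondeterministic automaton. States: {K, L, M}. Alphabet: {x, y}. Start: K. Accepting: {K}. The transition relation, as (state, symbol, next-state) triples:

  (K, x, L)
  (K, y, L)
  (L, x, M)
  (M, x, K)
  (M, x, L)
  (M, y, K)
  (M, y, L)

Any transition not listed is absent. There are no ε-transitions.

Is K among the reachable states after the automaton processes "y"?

Start in {K}.
Read 'y': K→{L}; now {L}.
State K is not in {L}.

No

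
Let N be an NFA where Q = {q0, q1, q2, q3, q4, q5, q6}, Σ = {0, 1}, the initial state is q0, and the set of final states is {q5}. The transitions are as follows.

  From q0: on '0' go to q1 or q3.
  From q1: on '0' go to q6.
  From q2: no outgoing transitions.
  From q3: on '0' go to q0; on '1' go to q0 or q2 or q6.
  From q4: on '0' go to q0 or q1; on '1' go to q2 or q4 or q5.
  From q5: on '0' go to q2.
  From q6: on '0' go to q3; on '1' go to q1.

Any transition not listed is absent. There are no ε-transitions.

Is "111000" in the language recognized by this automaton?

Start in {q0}.
Read '1': {q0} → ∅.
The set is empty and remains empty for the remaining 5 symbols.
The final set ∅ contains no accepting state.

No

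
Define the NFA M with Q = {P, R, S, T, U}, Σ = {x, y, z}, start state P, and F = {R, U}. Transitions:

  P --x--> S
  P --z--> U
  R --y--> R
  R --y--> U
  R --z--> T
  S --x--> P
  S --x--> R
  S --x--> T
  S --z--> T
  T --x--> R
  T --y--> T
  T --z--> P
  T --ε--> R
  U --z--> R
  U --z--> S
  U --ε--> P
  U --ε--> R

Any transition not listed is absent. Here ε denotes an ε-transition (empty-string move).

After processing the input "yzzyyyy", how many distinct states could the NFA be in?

Start in {P}.
Read 'y': P→∅; now ∅.
The set is empty and remains empty for the remaining 6 symbols.
That set has 0 states.

0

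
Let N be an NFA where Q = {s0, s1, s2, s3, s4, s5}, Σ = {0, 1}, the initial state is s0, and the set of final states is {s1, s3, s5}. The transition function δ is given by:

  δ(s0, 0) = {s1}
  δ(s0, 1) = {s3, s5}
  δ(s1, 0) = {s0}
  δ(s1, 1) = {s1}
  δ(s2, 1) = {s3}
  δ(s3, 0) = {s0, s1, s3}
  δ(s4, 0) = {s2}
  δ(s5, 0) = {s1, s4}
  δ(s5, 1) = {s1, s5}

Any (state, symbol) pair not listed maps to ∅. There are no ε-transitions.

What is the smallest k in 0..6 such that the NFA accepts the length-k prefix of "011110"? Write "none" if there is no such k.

1

Start in {s0}.
Read '0': {s0} → {s1}.
None of the earlier sets intersect F, but {s1} does.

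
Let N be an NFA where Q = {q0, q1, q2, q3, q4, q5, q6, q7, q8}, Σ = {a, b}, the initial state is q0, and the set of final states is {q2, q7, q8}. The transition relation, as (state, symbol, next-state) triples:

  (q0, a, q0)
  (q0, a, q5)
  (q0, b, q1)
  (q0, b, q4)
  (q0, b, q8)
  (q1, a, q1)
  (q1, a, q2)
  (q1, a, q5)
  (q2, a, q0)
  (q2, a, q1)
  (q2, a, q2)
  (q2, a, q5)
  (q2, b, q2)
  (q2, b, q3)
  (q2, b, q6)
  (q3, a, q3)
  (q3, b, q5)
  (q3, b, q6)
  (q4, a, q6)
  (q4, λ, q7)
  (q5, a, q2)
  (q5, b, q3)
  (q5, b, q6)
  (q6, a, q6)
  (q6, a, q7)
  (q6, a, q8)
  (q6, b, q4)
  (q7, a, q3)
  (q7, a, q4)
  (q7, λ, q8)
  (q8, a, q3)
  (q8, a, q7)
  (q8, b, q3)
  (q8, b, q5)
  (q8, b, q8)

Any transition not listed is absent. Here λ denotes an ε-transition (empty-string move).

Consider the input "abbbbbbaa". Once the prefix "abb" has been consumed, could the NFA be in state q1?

Start in {q0}.
Read 'a': {q0} → {q0, q5}.
Read 'b': {q0, q5} → {q1, q3, q4, q6, q7, q8}.
Read 'b': {q1, q3, q4, q6, q7, q8} → {q3, q4, q5, q6, q7, q8}.
State q1 is not in {q3, q4, q5, q6, q7, q8}.

No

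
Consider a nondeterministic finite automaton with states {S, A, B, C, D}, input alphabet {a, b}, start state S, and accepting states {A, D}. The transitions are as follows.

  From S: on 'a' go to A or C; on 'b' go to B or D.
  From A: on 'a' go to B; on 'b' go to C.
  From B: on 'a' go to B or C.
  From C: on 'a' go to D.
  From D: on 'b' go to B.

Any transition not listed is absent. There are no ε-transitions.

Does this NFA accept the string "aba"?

Start in {S}.
Read 'a': S→{A, C}; now {A, C}.
Read 'b': A→{C}, C→∅; now {C}.
Read 'a': C→{D}; now {D}.
The final set {D} contains the accepting state D.

Yes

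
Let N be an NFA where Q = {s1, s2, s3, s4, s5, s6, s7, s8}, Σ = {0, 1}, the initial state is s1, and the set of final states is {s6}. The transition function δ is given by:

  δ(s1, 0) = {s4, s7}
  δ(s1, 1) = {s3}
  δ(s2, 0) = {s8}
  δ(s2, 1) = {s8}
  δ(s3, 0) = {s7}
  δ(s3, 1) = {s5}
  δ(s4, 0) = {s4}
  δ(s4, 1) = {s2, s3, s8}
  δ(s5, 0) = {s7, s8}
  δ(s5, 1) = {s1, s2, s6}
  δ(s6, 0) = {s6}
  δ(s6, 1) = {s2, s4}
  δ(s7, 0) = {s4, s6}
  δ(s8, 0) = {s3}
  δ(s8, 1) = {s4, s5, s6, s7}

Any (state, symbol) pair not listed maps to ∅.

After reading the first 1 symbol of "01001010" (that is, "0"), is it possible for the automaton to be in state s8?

Start in {s1}.
Read '0': s1→{s4, s7}; now {s4, s7}.
State s8 is not in {s4, s7}.

No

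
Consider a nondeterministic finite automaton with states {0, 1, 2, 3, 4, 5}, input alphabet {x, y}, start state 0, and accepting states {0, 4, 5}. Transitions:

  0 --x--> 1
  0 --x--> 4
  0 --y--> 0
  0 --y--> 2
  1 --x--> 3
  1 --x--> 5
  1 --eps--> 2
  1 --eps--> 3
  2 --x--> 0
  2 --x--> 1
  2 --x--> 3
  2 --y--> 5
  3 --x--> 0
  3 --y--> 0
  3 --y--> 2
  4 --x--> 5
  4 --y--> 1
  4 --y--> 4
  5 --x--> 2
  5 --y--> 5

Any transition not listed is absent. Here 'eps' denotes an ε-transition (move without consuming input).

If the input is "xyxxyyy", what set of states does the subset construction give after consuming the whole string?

{0, 1, 2, 3, 4, 5}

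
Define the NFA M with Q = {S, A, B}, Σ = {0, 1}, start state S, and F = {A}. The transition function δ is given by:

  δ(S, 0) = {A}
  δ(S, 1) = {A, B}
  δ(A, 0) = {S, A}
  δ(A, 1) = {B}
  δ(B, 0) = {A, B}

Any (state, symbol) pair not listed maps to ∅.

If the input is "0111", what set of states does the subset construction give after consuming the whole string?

∅

Start in {S}.
Read '0': S→{A}; now {A}.
Read '1': A→{B}; now {B}.
Read '1': B→∅; now ∅.
The set is empty and remains empty for the remaining 1 symbol.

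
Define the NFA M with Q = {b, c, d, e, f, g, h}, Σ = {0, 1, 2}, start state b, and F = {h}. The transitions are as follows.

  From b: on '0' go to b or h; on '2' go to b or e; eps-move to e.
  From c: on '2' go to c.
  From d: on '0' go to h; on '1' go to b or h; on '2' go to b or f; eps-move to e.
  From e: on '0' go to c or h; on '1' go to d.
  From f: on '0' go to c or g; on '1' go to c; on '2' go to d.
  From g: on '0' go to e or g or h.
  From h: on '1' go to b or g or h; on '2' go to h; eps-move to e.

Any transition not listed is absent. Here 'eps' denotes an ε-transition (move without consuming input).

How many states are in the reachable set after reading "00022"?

4

Start: ε-closure({b}) = {b, e}.
Read '0': b→{b, h}, e→{c, h}; union {b, c, h}; ε-closure = {b, c, e, h}.
Read '0': b→{b, h}, c→∅, e→{c, h}, h→∅; union {b, c, h}; ε-closure = {b, c, e, h}.
Read '0': b→{b, h}, c→∅, e→{c, h}, h→∅; union {b, c, h}; ε-closure = {b, c, e, h}.
Read '2': b→{b, e}, c→{c}, e→∅, h→{h}; now {b, c, e, h}.
Read '2': b→{b, e}, c→{c}, e→∅, h→{h}; now {b, c, e, h}.
That set has 4 states.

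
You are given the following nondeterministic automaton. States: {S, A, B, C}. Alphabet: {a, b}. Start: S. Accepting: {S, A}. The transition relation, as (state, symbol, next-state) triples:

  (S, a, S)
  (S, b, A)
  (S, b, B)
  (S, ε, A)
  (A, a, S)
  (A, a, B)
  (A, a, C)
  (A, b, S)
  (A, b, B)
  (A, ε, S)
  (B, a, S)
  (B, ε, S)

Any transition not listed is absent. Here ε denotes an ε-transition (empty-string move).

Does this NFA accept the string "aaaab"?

Yes

Start: ε-closure({S}) = {S, A}.
Read 'a': {S, A} → {S, A, B, C}.
Read 'a': {S, A, B, C} → {S, A, B, C}.
Read 'a': {S, A, B, C} → {S, A, B, C}.
Read 'a': {S, A, B, C} → {S, A, B, C}.
Read 'b': {S, A, B, C} → {S, A, B}.
The final set {S, A, B} contains the accepting states S, A.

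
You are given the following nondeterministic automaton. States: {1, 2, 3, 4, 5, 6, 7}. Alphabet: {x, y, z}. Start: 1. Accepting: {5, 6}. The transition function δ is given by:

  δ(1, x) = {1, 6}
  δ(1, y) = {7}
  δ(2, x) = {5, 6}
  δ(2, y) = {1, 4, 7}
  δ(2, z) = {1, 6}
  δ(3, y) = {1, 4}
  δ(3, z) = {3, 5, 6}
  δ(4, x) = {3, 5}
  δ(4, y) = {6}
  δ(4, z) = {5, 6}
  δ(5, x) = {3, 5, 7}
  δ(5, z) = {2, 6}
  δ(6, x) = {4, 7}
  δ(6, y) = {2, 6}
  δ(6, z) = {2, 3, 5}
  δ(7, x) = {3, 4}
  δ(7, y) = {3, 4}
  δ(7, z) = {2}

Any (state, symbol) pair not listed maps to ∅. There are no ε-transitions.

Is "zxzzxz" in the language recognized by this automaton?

No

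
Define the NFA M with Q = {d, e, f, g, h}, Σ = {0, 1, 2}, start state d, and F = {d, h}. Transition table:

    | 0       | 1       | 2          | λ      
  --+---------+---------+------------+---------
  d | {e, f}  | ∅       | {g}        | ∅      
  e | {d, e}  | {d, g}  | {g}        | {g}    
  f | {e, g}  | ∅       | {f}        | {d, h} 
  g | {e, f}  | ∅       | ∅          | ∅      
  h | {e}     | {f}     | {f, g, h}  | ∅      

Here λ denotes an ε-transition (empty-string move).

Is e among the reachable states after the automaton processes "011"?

No

Start in {d}.
Read '0': d→{e, f}; union {e, f}; ε-closure = {d, e, f, g, h}.
Read '1': d→∅, e→{d, g}, f→∅, g→∅, h→{f}; union {d, f, g}; ε-closure = {d, f, g, h}.
Read '1': d→∅, f→∅, g→∅, h→{f}; union {f}; ε-closure = {d, f, h}.
State e is not in {d, f, h}.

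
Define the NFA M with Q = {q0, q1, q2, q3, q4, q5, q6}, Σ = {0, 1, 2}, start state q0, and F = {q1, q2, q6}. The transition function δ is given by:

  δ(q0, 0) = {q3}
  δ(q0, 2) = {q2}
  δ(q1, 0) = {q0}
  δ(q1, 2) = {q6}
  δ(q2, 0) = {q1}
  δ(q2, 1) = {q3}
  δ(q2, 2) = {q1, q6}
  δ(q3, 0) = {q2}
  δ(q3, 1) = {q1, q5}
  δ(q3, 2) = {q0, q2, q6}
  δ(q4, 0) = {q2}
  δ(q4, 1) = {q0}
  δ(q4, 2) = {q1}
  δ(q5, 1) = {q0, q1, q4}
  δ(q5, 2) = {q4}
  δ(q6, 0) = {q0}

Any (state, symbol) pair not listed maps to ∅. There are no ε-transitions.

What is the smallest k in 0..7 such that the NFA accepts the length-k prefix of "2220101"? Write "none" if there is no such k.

1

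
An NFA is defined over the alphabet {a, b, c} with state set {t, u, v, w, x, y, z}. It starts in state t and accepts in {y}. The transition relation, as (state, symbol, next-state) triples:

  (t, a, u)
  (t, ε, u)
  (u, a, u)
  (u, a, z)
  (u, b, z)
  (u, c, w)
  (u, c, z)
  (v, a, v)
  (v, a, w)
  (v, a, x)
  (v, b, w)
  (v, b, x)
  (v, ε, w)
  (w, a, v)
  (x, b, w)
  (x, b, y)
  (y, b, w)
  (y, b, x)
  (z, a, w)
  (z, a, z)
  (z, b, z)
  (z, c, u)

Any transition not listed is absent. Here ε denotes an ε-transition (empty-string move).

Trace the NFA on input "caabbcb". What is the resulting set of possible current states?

Start: ε-closure({t}) = {t, u}.
Read 'c': {t, u} → {w, z}.
Read 'a': {w, z} → {v, w, z}.
Read 'a': {v, w, z} → {v, w, x, z}.
Read 'b': {v, w, x, z} → {w, x, y, z}.
Read 'b': {w, x, y, z} → {w, x, y, z}.
Read 'c': {w, x, y, z} → {u}.
Read 'b': {u} → {z}.

{z}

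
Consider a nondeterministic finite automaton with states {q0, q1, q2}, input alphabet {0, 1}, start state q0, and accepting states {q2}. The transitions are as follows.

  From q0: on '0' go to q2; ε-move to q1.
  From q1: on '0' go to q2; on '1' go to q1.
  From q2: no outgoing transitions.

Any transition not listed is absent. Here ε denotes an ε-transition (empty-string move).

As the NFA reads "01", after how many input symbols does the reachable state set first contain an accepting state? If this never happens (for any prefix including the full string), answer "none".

Start: ε-closure({q0}) = {q0, q1}.
Read '0': q0→{q2}, q1→{q2}; now {q2}.
None of the earlier sets intersect F, but {q2} does.

1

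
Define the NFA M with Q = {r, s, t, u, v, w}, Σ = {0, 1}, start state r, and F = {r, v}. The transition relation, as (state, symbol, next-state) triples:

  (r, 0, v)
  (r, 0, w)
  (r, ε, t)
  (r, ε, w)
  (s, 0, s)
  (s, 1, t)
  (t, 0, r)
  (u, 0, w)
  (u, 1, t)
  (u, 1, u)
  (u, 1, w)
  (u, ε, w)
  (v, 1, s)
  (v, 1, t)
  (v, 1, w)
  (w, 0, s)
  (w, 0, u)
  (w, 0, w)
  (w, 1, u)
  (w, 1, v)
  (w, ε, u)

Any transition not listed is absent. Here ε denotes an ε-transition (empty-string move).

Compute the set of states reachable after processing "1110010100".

Start: ε-closure({r}) = {r, t, u, w}.
Read '1': {r, t, u, w} → {t, u, v, w}.
Read '1': {t, u, v, w} → {s, t, u, v, w}.
Read '1': {s, t, u, v, w} → {s, t, u, v, w}.
Read '0': {s, t, u, v, w} → {r, s, t, u, w}.
Read '0': {r, s, t, u, w} → {r, s, t, u, v, w}.
Read '1': {r, s, t, u, v, w} → {s, t, u, v, w}.
Read '0': {s, t, u, v, w} → {r, s, t, u, w}.
Read '1': {r, s, t, u, w} → {t, u, v, w}.
Read '0': {t, u, v, w} → {r, s, t, u, w}.
Read '0': {r, s, t, u, w} → {r, s, t, u, v, w}.

{r, s, t, u, v, w}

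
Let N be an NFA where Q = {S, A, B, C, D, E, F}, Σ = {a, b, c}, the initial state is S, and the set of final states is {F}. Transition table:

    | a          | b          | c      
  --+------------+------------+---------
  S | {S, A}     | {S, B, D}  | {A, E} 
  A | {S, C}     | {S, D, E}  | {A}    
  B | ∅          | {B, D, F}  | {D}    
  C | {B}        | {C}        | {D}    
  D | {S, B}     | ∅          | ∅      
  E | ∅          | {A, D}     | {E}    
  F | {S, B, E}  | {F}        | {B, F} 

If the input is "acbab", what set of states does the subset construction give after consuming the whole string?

{S, B, C, D, E, F}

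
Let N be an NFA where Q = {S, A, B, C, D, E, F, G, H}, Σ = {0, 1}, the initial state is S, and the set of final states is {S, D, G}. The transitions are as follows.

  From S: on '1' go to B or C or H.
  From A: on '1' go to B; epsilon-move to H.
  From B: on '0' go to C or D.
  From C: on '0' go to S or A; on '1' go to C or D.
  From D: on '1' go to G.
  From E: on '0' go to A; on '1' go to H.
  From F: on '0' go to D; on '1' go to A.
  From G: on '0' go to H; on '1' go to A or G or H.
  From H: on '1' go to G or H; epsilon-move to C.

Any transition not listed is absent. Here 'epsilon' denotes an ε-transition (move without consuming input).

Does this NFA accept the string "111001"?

Start in {S}.
Read '1': {S} → {B, C, H}.
Read '1': {B, C, H} → {C, D, G, H}.
Read '1': {C, D, G, H} → {A, C, D, G, H}.
Read '0': {A, C, D, G, H} → {S, A, C, H}.
Read '0': {S, A, C, H} → {S, A, C, H}.
Read '1': {S, A, C, H} → {B, C, D, G, H}.
The final set {B, C, D, G, H} contains the accepting states D, G.

Yes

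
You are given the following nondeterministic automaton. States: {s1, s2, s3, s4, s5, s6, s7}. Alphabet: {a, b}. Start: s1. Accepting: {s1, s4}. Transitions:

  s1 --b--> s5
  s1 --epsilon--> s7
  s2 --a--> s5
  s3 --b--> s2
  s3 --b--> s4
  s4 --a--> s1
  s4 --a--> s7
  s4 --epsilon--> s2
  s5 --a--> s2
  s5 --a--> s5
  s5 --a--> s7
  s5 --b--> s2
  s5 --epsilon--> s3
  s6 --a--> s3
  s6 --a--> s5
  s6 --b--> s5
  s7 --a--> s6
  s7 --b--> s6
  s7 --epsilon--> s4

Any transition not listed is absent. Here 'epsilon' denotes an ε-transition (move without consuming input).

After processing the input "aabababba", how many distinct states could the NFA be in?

Start: ε-closure({s1}) = {s1, s2, s4, s7}.
Read 'a': s1→∅, s2→{s5}, s4→{s1, s7}, s7→{s6}; union {s1, s5, s6, s7}; ε-closure = {s1, s2, s3, s4, s5, s6, s7}.
Read 'a': s1→∅, s2→{s5}, s3→∅, s4→{s1, s7}, s5→{s2, s5, s7}, s6→{s3, s5}, s7→{s6}; union {s1, s2, s3, s5, s6, s7}; ε-closure = {s1, s2, s3, s4, s5, s6, s7}.
Read 'b': s1→{s5}, s2→∅, s3→{s2, s4}, s4→∅, s5→{s2}, s6→{s5}, s7→{s6}; union {s2, s4, s5, s6}; ε-closure = {s2, s3, s4, s5, s6}.
Read 'a': s2→{s5}, s3→∅, s4→{s1, s7}, s5→{s2, s5, s7}, s6→{s3, s5}; union {s1, s2, s3, s5, s7}; ε-closure = {s1, s2, s3, s4, s5, s7}.
Read 'b': s1→{s5}, s2→∅, s3→{s2, s4}, s4→∅, s5→{s2}, s7→{s6}; union {s2, s4, s5, s6}; ε-closure = {s2, s3, s4, s5, s6}.
Read 'a': s2→{s5}, s3→∅, s4→{s1, s7}, s5→{s2, s5, s7}, s6→{s3, s5}; union {s1, s2, s3, s5, s7}; ε-closure = {s1, s2, s3, s4, s5, s7}.
Read 'b': s1→{s5}, s2→∅, s3→{s2, s4}, s4→∅, s5→{s2}, s7→{s6}; union {s2, s4, s5, s6}; ε-closure = {s2, s3, s4, s5, s6}.
Read 'b': s2→∅, s3→{s2, s4}, s4→∅, s5→{s2}, s6→{s5}; union {s2, s4, s5}; ε-closure = {s2, s3, s4, s5}.
Read 'a': s2→{s5}, s3→∅, s4→{s1, s7}, s5→{s2, s5, s7}; union {s1, s2, s5, s7}; ε-closure = {s1, s2, s3, s4, s5, s7}.
That set has 6 states.

6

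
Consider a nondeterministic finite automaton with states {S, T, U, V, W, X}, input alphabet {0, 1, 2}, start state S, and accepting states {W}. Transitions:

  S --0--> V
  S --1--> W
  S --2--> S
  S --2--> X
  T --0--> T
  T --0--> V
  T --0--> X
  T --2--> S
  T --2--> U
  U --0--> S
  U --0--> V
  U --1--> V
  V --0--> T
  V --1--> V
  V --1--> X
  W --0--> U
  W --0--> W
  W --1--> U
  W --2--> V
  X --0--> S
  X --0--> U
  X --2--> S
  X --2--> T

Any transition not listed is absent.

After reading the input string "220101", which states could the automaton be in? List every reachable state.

Start in {S}.
Read '2': S→{S, X}; now {S, X}.
Read '2': S→{S, X}, X→{S, T}; now {S, T, X}.
Read '0': S→{V}, T→{T, V, X}, X→{S, U}; now {S, T, U, V, X}.
Read '1': S→{W}, T→∅, U→{V}, V→{V, X}, X→∅; now {V, W, X}.
Read '0': V→{T}, W→{U, W}, X→{S, U}; now {S, T, U, W}.
Read '1': S→{W}, T→∅, U→{V}, W→{U}; now {U, V, W}.

{U, V, W}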